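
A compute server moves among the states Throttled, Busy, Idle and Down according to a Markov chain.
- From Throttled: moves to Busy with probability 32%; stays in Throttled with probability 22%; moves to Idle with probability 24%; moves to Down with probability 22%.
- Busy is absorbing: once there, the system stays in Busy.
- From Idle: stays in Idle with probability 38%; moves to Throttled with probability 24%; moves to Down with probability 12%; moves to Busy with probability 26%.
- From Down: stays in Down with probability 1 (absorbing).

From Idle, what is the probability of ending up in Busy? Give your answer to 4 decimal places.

Let h(s) be the probability of absorption at Busy starting from transient state s. Then h(Busy) = 1 and h(Down) = 0. By first-step analysis:
h(Throttled) = 0.22·h(Throttled) + 0.32·1 + 0.24·h(Idle) + 0.22·0
h(Idle) = 0.24·h(Throttled) + 0.26·1 + 0.38·h(Idle) + 0.12·0
Solving: h(Throttled) = 0.6122, h(Idle) = 0.6563.
Starting from Idle, the probability is 0.6563.

0.6563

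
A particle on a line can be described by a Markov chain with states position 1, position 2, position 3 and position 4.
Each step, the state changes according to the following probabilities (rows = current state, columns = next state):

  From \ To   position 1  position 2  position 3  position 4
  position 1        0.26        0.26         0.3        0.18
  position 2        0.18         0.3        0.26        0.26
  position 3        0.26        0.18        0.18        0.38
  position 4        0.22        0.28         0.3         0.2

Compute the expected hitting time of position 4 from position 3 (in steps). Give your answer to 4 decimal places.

Let t(s) be the expected number of steps to first reach position 4 from state s, with t(position 4) = 0. Conditioning on the first step:
t(position 1) = 1 + 0.26·t(position 1) + 0.26·t(position 2) + 0.3·t(position 3)
t(position 2) = 1 + 0.18·t(position 1) + 0.3·t(position 2) + 0.26·t(position 3)
t(position 3) = 1 + 0.26·t(position 1) + 0.18·t(position 2) + 0.18·t(position 3)
Solving: t(position 1) = 3.9725, t(position 2) = 3.6701, t(position 3) = 3.2847.
Expected steps from position 3 to position 4: 3.2847.

3.2847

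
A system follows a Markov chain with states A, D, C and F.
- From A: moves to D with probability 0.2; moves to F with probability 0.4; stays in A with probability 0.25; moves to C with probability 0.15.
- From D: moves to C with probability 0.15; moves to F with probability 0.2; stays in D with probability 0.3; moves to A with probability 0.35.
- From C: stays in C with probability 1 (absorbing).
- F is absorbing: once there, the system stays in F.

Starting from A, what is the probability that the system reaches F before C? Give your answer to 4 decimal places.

Let h(s) be the probability of absorption at F starting from transient state s. Then h(F) = 1 and h(C) = 0. By first-step analysis:
h(A) = 0.25·h(A) + 0.2·h(D) + 0.15·0 + 0.4·1
h(D) = 0.35·h(A) + 0.3·h(D) + 0.15·0 + 0.2·1
Solving: h(A) = 0.7033, h(D) = 0.6374.
Starting from A, the probability is 0.7033.

0.7033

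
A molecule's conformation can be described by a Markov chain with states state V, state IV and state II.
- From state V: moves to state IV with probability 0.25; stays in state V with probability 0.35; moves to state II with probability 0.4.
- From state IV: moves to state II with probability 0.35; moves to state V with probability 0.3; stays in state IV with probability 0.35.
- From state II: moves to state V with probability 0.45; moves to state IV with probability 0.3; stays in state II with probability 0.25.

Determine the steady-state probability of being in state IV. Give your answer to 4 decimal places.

0.2964

Let the stationary distribution be π with π = πP and π_1 + π_2 + π_3 = 1.
π_1 = 0.35·π_1 + 0.3·π_2 + 0.45·π_3
π_2 = 0.25·π_1 + 0.35·π_2 + 0.3·π_3
Solving with the normalization constraint gives π = (0.3687, 0.2964, 0.3349).
So the stationary probability of state IV is 0.2964.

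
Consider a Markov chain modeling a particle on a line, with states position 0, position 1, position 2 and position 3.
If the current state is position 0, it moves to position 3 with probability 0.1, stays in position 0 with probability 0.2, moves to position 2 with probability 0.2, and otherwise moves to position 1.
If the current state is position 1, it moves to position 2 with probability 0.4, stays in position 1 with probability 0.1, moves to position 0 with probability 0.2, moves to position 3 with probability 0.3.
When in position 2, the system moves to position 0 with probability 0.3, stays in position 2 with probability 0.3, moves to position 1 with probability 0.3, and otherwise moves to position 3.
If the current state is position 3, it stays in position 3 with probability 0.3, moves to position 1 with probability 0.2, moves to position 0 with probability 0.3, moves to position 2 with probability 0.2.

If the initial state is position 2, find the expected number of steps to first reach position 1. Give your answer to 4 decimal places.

Let t(s) be the expected number of steps to first reach position 1 from state s, with t(position 1) = 0. Conditioning on the first step:
t(position 0) = 1 + 0.2·t(position 0) + 0.2·t(position 2) + 0.1·t(position 3)
t(position 2) = 1 + 0.3·t(position 0) + 0.3·t(position 2) + 0.1·t(position 3)
t(position 3) = 1 + 0.3·t(position 0) + 0.2·t(position 2) + 0.3·t(position 3)
Solving: t(position 0) = 2.3920, t(position 2) = 2.9236, t(position 3) = 3.2890.
Expected steps from position 2 to position 1: 2.9236.

2.9236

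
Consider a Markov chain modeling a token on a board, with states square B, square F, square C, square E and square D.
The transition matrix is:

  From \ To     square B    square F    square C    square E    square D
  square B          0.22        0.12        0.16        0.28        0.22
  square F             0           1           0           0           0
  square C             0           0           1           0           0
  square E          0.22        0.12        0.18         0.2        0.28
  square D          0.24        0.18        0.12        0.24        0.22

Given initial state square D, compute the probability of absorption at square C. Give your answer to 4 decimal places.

Let h(s) be the probability of absorption at square C starting from transient state s. Then h(square C) = 1 and h(square F) = 0. By first-step analysis:
h(square B) = 0.22·h(square B) + 0.12·0 + 0.16·1 + 0.28·h(square E) + 0.22·h(square D)
h(square E) = 0.22·h(square B) + 0.12·0 + 0.18·1 + 0.2·h(square E) + 0.28·h(square D)
h(square D) = 0.24·h(square B) + 0.18·0 + 0.12·1 + 0.24·h(square E) + 0.22·h(square D)
Solving: h(square B) = 0.5371, h(square E) = 0.5429, h(square D) = 0.4861.
Starting from square D, the probability is 0.4861.

0.4861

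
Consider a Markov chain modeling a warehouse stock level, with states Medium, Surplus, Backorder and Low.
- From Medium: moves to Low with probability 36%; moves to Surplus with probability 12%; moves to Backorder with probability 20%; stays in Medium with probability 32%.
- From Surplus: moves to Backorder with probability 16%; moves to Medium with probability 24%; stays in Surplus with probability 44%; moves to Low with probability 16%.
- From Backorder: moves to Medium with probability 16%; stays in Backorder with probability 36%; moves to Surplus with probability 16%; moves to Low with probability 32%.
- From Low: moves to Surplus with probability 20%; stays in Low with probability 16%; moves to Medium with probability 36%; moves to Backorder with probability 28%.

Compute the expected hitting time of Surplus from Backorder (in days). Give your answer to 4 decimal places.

Let t(s) be the expected number of days to first reach Surplus from state s, with t(Surplus) = 0. Conditioning on the first day:
t(Medium) = 1 + 0.32·t(Medium) + 0.2·t(Backorder) + 0.36·t(Low)
t(Backorder) = 1 + 0.16·t(Medium) + 0.36·t(Backorder) + 0.32·t(Low)
t(Low) = 1 + 0.36·t(Medium) + 0.28·t(Backorder) + 0.16·t(Low)
Solving: t(Medium) = 6.4967, t(Backorder) = 6.2089, t(Low) = 6.0444.
Expected days from Backorder to Surplus: 6.2089.

6.2089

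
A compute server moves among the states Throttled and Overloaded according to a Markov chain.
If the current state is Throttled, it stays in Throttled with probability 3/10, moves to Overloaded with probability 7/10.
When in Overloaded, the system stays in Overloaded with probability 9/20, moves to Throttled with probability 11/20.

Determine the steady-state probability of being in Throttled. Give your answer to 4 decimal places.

0.4400

Let the stationary distribution be π with π = πP and π_1 + π_2 = 1.
π_1 = 0.3·π_1 + 0.55·π_2
Solving with the normalization constraint gives π = (0.4400, 0.5600).
So the stationary probability of Throttled is 0.4400.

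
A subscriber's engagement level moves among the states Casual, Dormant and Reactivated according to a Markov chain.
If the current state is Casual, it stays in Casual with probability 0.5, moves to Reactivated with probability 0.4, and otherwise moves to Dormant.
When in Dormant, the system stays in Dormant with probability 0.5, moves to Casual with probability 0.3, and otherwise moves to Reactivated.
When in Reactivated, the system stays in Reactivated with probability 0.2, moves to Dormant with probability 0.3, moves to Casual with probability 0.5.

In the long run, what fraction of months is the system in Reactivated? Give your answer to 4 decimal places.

0.2895

Let the stationary distribution be π with π = πP and π_1 + π_2 + π_3 = 1.
π_1 = 0.5·π_1 + 0.3·π_2 + 0.5·π_3
π_2 = 0.1·π_1 + 0.5·π_2 + 0.3·π_3
Solving with the normalization constraint gives π = (0.4474, 0.2632, 0.2895).
So the stationary probability of Reactivated is 0.2895.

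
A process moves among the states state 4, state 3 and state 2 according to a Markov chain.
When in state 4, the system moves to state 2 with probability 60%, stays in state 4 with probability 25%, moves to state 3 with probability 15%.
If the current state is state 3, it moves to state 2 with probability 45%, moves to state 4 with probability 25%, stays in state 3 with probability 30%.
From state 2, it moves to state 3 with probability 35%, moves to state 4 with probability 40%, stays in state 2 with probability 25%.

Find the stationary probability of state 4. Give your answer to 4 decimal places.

Let the stationary distribution be π with π = πP and π_1 + π_2 + π_3 = 1.
π_1 = 0.25·π_1 + 0.25·π_2 + 0.4·π_3
π_2 = 0.15·π_1 + 0.3·π_2 + 0.35·π_3
Solving with the normalization constraint gives π = (0.3121, 0.2739, 0.4140).
So the stationary probability of state 4 is 0.3121.

0.3121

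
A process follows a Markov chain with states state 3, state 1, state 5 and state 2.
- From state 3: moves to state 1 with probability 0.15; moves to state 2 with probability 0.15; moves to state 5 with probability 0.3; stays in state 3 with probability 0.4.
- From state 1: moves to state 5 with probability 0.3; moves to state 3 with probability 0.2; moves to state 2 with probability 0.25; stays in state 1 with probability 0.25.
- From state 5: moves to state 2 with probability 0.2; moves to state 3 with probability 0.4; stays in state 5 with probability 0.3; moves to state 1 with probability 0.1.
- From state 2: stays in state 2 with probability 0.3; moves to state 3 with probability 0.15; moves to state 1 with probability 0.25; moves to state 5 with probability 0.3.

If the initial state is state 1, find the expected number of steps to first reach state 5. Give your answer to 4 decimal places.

3.3333

Let t(s) be the expected number of steps to first reach state 5 from state s, with t(state 5) = 0. Conditioning on the first step:
t(state 3) = 1 + 0.4·t(state 3) + 0.15·t(state 1) + 0.15·t(state 2)
t(state 1) = 1 + 0.2·t(state 3) + 0.25·t(state 1) + 0.25·t(state 2)
t(state 2) = 1 + 0.15·t(state 3) + 0.25·t(state 1) + 0.3·t(state 2)
Solving: t(state 3) = 3.3333, t(state 1) = 3.3333, t(state 2) = 3.3333.
Expected steps from state 1 to state 5: 3.3333.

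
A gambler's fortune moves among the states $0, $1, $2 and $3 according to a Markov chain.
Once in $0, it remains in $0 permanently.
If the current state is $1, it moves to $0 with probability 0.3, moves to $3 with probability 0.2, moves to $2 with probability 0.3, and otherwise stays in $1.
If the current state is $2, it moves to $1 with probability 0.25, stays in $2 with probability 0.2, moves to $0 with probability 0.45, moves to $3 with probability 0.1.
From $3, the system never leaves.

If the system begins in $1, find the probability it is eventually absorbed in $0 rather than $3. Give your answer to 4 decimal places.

0.6637

Let h(s) be the probability of absorption at $0 starting from transient state s. Then h($0) = 1 and h($3) = 0. By first-step analysis:
h($1) = 0.3·1 + 0.2·h($1) + 0.3·h($2) + 0.2·0
h($2) = 0.45·1 + 0.25·h($1) + 0.2·h($2) + 0.1·0
Solving: h($1) = 0.6637, h($2) = 0.7699.
Starting from $1, the probability is 0.6637.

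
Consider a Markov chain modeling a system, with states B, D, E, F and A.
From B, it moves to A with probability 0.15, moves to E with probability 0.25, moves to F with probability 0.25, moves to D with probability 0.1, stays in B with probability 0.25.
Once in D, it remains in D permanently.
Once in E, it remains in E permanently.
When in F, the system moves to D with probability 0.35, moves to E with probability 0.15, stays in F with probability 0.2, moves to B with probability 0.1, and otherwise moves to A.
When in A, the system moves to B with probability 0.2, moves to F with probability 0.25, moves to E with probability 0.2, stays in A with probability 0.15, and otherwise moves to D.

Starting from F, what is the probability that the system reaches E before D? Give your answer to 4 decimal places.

Let h(s) be the probability of absorption at E starting from transient state s. Then h(E) = 1 and h(D) = 0. By first-step analysis:
h(B) = 0.25·h(B) + 0.1·0 + 0.25·1 + 0.25·h(F) + 0.15·h(A)
h(F) = 0.1·h(B) + 0.35·0 + 0.15·1 + 0.2·h(F) + 0.2·h(A)
h(A) = 0.2·h(B) + 0.2·0 + 0.2·1 + 0.25·h(F) + 0.15·h(A)
Solving: h(B) = 0.5538, h(F) = 0.3758, h(A) = 0.4761.
Starting from F, the probability is 0.3758.

0.3758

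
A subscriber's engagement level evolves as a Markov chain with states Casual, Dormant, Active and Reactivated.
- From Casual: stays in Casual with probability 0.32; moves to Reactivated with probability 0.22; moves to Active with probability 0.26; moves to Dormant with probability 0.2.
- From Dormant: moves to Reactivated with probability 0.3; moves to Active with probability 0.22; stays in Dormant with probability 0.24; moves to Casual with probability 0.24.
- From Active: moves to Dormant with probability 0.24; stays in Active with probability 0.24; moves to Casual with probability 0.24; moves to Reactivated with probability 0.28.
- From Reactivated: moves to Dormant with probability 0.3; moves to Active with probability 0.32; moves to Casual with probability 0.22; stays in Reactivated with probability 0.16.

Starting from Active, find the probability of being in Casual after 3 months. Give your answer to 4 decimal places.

Propagate the distribution vector 3 months from Active.
After 0 months: (0.0000, 0.0000, 1.0000, 0.0000)
After 1 month: (0.2400, 0.2400, 0.2400, 0.2800)
After 2 months: (0.2536, 0.2472, 0.2624, 0.2368)
After 3 months: (0.2556, 0.2441, 0.2591, 0.2413)
P(in Casual after 3 months) = 0.2556

0.2556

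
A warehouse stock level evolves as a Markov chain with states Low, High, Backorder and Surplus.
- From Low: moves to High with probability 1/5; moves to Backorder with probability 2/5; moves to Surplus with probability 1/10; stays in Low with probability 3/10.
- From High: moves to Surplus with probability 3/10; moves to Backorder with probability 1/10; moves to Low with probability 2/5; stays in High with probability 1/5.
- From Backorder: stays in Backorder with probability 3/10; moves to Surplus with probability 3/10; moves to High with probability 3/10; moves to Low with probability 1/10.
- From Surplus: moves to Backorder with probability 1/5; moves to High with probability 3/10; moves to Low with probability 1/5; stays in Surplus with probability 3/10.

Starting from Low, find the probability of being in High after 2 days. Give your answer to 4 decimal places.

0.2500

Propagate the distribution vector 2 days from Low.
After 0 days: (1.0000, 0.0000, 0.0000, 0.0000)
After 1 day: (0.3000, 0.2000, 0.4000, 0.1000)
After 2 days: (0.2300, 0.2500, 0.2800, 0.2400)
P(in High after 2 days) = 0.2500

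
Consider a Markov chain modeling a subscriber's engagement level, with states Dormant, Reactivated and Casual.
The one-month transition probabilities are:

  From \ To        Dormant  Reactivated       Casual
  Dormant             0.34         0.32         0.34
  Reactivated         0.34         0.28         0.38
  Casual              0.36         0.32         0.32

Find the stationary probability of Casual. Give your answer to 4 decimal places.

Let the stationary distribution be π with π = πP and π_1 + π_2 + π_3 = 1.
π_1 = 0.34·π_1 + 0.34·π_2 + 0.36·π_3
π_2 = 0.32·π_1 + 0.28·π_2 + 0.32·π_3
Solving with the normalization constraint gives π = (0.3469, 0.3077, 0.3454).
So the stationary probability of Casual is 0.3454.

0.3454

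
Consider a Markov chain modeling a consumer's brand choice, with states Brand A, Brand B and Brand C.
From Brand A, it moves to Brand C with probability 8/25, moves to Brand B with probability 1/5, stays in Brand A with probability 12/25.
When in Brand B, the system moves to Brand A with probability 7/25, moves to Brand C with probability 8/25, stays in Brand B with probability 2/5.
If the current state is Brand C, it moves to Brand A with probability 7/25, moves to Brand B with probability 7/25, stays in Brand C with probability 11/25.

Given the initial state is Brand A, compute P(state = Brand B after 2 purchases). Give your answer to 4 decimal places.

0.2656

Sum over the intermediate state after 1 purchase:
P = P(Brand A→Brand A)·P(Brand A→Brand B) + P(Brand A→Brand B)·P(Brand B→Brand B) + P(Brand A→Brand C)·P(Brand C→Brand B)
  = 0.48×0.2 + 0.2×0.4 + 0.32×0.28
  = 0.0960 + 0.0800 + 0.0896 = 0.2656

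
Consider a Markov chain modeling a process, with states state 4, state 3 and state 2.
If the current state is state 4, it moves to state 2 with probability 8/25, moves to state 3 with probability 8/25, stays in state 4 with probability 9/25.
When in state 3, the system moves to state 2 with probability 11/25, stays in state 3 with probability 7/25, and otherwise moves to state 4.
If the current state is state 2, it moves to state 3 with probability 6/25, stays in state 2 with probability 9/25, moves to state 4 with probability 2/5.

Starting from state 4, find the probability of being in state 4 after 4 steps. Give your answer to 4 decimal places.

0.3524

Propagate the distribution vector 4 steps from state 4.
After 0 steps: (1.0000, 0.0000, 0.0000)
After 1 step: (0.3600, 0.3200, 0.3200)
After 2 steps: (0.3472, 0.2816, 0.3712)
After 3 steps: (0.3523, 0.2790, 0.3686)
After 4 steps: (0.3524, 0.2793, 0.3682)
P(in state 4 after 4 steps) = 0.3524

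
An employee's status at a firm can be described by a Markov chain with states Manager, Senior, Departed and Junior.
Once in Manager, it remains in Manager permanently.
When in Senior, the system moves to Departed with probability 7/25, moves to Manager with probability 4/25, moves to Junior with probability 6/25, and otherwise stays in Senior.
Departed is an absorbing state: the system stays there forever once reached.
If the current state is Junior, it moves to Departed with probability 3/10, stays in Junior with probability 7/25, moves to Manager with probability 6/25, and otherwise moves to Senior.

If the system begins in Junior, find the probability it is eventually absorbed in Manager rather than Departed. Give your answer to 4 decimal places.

Let h(s) be the probability of absorption at Manager starting from transient state s. Then h(Manager) = 1 and h(Departed) = 0. By first-step analysis:
h(Senior) = 0.16·1 + 0.32·h(Senior) + 0.28·0 + 0.24·h(Junior)
h(Junior) = 0.24·1 + 0.18·h(Senior) + 0.3·0 + 0.28·h(Junior)
Solving: h(Senior) = 0.3871, h(Junior) = 0.4301.
Starting from Junior, the probability is 0.4301.

0.4301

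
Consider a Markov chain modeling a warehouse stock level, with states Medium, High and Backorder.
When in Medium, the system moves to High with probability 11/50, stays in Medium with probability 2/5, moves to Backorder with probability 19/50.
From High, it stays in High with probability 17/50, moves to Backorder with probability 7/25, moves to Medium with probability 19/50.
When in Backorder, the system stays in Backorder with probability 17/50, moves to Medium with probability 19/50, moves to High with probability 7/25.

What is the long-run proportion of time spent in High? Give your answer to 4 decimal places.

Let the stationary distribution be π with π = πP and π_1 + π_2 + π_3 = 1.
π_1 = 0.4·π_1 + 0.38·π_2 + 0.38·π_3
π_2 = 0.22·π_1 + 0.34·π_2 + 0.28·π_3
Solving with the normalization constraint gives π = (0.3878, 0.2731, 0.3391).
So the stationary probability of High is 0.2731.

0.2731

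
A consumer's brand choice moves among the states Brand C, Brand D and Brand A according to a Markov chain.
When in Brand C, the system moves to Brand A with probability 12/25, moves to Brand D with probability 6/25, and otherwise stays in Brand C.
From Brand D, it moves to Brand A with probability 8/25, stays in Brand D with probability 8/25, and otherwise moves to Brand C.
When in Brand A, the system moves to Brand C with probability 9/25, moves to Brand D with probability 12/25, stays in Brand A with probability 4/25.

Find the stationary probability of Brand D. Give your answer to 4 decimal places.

0.3448

Let the stationary distribution be π with π = πP and π_1 + π_2 + π_3 = 1.
π_1 = 0.28·π_1 + 0.36·π_2 + 0.36·π_3
π_2 = 0.24·π_1 + 0.32·π_2 + 0.48·π_3
Solving with the normalization constraint gives π = (0.3333, 0.3448, 0.3218).
So the stationary probability of Brand D is 0.3448.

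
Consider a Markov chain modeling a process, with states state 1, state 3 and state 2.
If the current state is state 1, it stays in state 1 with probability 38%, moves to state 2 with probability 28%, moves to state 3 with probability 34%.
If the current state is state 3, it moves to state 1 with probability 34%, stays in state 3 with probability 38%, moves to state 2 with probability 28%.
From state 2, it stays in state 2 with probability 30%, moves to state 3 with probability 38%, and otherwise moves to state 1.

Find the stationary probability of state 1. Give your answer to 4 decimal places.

Let the stationary distribution be π with π = πP and π_1 + π_2 + π_3 = 1.
π_1 = 0.38·π_1 + 0.34·π_2 + 0.32·π_3
π_2 = 0.34·π_1 + 0.38·π_2 + 0.38·π_3
Solving with the normalization constraint gives π = (0.3482, 0.3661, 0.2857).
So the stationary probability of state 1 is 0.3482.

0.3482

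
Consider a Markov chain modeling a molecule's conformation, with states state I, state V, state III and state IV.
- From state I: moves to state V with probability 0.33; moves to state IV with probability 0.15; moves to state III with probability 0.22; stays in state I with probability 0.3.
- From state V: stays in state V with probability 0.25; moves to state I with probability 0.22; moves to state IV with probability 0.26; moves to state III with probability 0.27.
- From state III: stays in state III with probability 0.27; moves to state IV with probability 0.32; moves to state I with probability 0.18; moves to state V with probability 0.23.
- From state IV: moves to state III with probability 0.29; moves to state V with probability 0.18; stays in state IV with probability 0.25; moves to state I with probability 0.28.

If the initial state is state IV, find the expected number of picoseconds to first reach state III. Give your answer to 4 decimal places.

3.7556

Let t(s) be the expected number of picoseconds to first reach state III from state s, with t(state III) = 0. Conditioning on the first picosecond:
t(state I) = 1 + 0.3·t(state I) + 0.33·t(state V) + 0.15·t(state IV)
t(state V) = 1 + 0.22·t(state I) + 0.25·t(state V) + 0.26·t(state IV)
t(state IV) = 1 + 0.28·t(state I) + 0.18·t(state V) + 0.25·t(state IV)
Solving: t(state I) = 4.0334, t(state V) = 3.8184, t(state IV) = 3.7556.
Expected picoseconds from state IV to state III: 3.7556.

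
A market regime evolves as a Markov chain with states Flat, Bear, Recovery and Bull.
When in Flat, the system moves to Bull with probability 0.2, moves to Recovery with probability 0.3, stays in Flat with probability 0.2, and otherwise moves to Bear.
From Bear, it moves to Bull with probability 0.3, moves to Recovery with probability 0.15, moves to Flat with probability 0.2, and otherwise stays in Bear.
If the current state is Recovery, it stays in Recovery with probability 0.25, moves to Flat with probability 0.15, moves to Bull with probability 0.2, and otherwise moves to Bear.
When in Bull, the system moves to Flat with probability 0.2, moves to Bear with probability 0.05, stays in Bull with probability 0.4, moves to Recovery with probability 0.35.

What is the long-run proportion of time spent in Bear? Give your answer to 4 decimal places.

0.2686

Let the stationary distribution be π with π = πP and π_1 + π_2 + π_3 + π_4 = 1.
π_1 = 0.2·π_1 + 0.2·π_2 + 0.15·π_3 + 0.2·π_4
π_2 = 0.3·π_1 + 0.35·π_2 + 0.4·π_3 + 0.05·π_4
π_3 = 0.3·π_1 + 0.15·π_2 + 0.25·π_3 + 0.35·π_4
Solving with the normalization constraint gives π = (0.1870, 0.2686, 0.2608, 0.2836).
So the stationary probability of Bear is 0.2686.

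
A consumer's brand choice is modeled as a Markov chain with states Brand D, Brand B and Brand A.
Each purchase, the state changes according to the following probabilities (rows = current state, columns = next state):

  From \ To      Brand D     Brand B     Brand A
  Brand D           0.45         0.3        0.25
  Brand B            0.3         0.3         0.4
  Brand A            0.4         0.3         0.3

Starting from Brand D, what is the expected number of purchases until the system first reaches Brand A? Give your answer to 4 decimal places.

Let t(s) be the expected number of purchases to first reach Brand A from state s, with t(Brand A) = 0. Conditioning on the first purchase:
t(Brand D) = 1 + 0.45·t(Brand D) + 0.3·t(Brand B)
t(Brand B) = 1 + 0.3·t(Brand D) + 0.3·t(Brand B)
Solving: t(Brand D) = 3.3898, t(Brand B) = 2.8814.
Expected purchases from Brand D to Brand A: 3.3898.

3.3898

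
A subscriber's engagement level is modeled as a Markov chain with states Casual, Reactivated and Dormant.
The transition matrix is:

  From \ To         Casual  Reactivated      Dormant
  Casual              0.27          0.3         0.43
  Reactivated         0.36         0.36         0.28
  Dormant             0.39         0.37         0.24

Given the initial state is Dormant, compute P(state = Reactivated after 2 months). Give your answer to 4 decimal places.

Sum over the intermediate state after 1 month:
P = P(Dormant→Casual)·P(Casual→Reactivated) + P(Dormant→Reactivated)·P(Reactivated→Reactivated) + P(Dormant→Dormant)·P(Dormant→Reactivated)
  = 0.39×0.3 + 0.37×0.36 + 0.24×0.37
  = 0.1170 + 0.1332 + 0.0888 = 0.3390

0.3390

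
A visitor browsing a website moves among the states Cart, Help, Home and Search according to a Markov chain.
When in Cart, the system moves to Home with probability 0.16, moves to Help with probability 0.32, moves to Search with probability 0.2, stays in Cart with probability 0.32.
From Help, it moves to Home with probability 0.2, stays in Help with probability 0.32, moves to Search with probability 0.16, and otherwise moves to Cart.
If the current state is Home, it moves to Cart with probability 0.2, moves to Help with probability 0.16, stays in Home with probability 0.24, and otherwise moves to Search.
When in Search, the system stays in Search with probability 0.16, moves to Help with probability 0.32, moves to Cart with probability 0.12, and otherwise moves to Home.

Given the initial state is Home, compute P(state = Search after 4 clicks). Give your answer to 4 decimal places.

Propagate the distribution vector 4 clicks from Home.
After 0 clicks: (0.0000, 0.0000, 1.0000, 0.0000)
After 1 click: (0.2000, 0.1600, 0.2400, 0.4000)
After 2 clicks: (0.2112, 0.2816, 0.2816, 0.2256)
After 3 clicks: (0.2411, 0.2749, 0.2479, 0.2360)
After 4 clicks: (0.2430, 0.2803, 0.2475, 0.2291)
P(in Search after 4 clicks) = 0.2291

0.2291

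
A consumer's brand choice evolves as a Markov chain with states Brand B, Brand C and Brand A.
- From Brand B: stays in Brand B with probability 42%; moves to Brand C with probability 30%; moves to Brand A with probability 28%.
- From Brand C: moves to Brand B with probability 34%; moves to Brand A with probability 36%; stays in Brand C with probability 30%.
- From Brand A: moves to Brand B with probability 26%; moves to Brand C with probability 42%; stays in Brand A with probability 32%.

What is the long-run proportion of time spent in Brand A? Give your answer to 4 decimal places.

0.3199

Let the stationary distribution be π with π = πP and π_1 + π_2 + π_3 = 1.
π_1 = 0.42·π_1 + 0.34·π_2 + 0.26·π_3
π_2 = 0.3·π_1 + 0.3·π_2 + 0.42·π_3
Solving with the normalization constraint gives π = (0.3418, 0.3384, 0.3199).
So the stationary probability of Brand A is 0.3199.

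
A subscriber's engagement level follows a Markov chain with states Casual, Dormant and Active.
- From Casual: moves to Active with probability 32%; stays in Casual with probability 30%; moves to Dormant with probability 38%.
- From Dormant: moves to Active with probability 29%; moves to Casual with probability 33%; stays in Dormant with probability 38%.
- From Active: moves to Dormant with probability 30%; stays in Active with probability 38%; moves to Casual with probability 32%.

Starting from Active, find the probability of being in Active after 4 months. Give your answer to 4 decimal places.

0.3292

Propagate the distribution vector 4 months from Active.
After 0 months: (0.0000, 0.0000, 1.0000)
After 1 month: (0.3200, 0.3000, 0.3800)
After 2 months: (0.3166, 0.3496, 0.3338)
After 3 months: (0.3172, 0.3533, 0.3295)
After 4 months: (0.3172, 0.3536, 0.3292)
P(in Active after 4 months) = 0.3292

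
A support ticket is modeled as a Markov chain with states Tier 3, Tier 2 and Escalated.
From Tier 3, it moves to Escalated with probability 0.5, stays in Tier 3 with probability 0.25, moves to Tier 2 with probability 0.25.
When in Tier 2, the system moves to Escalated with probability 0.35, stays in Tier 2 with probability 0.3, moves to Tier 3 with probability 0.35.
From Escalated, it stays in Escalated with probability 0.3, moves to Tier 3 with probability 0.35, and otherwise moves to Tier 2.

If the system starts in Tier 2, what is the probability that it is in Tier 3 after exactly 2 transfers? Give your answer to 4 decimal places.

0.3150

Sum over the intermediate state after 1 transfer:
P = P(Tier 2→Tier 3)·P(Tier 3→Tier 3) + P(Tier 2→Tier 2)·P(Tier 2→Tier 3) + P(Tier 2→Escalated)·P(Escalated→Tier 3)
  = 0.35×0.25 + 0.3×0.35 + 0.35×0.35
  = 0.0875 + 0.1050 + 0.1225 = 0.3150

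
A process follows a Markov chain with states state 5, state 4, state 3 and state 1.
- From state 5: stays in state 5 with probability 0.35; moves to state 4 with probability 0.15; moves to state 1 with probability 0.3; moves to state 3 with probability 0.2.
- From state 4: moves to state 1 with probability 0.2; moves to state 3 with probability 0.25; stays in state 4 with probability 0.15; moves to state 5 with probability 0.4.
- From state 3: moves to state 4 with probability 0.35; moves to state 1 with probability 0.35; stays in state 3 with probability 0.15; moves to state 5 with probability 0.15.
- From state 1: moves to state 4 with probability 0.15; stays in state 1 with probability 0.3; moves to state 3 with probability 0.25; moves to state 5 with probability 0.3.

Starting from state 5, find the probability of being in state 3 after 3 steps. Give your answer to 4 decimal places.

0.2136

Propagate the distribution vector 3 steps from state 5.
After 0 steps: (1.0000, 0.0000, 0.0000, 0.0000)
After 1 step: (0.3500, 0.1500, 0.2000, 0.3000)
After 2 steps: (0.3025, 0.1900, 0.2125, 0.2950)
After 3 steps: (0.3023, 0.1925, 0.2136, 0.2916)
P(in state 3 after 3 steps) = 0.2136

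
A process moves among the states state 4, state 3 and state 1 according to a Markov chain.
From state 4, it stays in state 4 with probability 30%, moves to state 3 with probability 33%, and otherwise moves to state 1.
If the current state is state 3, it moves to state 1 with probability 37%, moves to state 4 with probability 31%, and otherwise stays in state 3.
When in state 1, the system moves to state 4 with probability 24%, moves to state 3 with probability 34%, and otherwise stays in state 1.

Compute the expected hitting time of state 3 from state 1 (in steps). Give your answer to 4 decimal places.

Let t(s) be the expected number of steps to first reach state 3 from state s, with t(state 3) = 0. Conditioning on the first step:
t(state 4) = 1 + 0.3·t(state 4) + 0.37·t(state 1)
t(state 1) = 1 + 0.24·t(state 4) + 0.42·t(state 1)
Solving: t(state 4) = 2.9950, t(state 1) = 2.9634.
Expected steps from state 1 to state 3: 2.9634.

2.9634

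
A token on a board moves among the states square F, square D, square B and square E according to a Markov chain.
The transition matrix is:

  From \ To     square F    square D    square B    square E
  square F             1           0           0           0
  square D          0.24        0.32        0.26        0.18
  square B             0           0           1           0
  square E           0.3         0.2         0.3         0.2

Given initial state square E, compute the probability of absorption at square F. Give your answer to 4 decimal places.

Let h(s) be the probability of absorption at square F starting from transient state s. Then h(square F) = 1 and h(square B) = 0. By first-step analysis:
h(square D) = 0.24·1 + 0.32·h(square D) + 0.26·0 + 0.18·h(square E)
h(square E) = 0.3·1 + 0.2·h(square D) + 0.3·0 + 0.2·h(square E)
Solving: h(square D) = 0.4843, h(square E) = 0.4961.
Starting from square E, the probability is 0.4961.

0.4961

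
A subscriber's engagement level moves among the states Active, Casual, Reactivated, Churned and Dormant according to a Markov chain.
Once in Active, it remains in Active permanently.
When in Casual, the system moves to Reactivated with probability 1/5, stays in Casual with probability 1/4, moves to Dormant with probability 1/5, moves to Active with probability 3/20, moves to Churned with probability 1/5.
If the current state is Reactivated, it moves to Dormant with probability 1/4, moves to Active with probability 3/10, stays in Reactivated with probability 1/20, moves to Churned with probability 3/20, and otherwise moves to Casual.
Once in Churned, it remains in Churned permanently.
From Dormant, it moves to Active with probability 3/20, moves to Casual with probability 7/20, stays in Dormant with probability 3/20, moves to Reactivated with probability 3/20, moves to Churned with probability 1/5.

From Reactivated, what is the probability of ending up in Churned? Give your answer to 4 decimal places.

0.4343

Let h(s) be the probability of absorption at Churned starting from transient state s. Then h(Churned) = 1 and h(Active) = 0. By first-step analysis:
h(Casual) = 0.15·0 + 0.25·h(Casual) + 0.2·h(Reactivated) + 0.2·1 + 0.2·h(Dormant)
h(Reactivated) = 0.3·0 + 0.25·h(Casual) + 0.05·h(Reactivated) + 0.15·1 + 0.25·h(Dormant)
h(Dormant) = 0.15·0 + 0.35·h(Casual) + 0.15·h(Reactivated) + 0.2·1 + 0.15·h(Dormant)
Solving: h(Casual) = 0.5231, h(Reactivated) = 0.4343, h(Dormant) = 0.5273.
Starting from Reactivated, the probability is 0.4343.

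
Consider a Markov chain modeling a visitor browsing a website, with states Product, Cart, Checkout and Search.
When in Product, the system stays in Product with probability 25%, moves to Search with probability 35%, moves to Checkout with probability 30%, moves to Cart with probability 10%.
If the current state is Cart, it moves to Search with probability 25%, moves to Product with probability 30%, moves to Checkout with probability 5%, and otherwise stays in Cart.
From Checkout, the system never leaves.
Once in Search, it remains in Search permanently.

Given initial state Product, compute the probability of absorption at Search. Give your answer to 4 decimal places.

0.5595

Let h(s) be the probability of absorption at Search starting from transient state s. Then h(Search) = 1 and h(Checkout) = 0. By first-step analysis:
h(Product) = 0.25·h(Product) + 0.1·h(Cart) + 0.3·0 + 0.35·1
h(Cart) = 0.3·h(Product) + 0.4·h(Cart) + 0.05·0 + 0.25·1
Solving: h(Product) = 0.5595, h(Cart) = 0.6964.
Starting from Product, the probability is 0.5595.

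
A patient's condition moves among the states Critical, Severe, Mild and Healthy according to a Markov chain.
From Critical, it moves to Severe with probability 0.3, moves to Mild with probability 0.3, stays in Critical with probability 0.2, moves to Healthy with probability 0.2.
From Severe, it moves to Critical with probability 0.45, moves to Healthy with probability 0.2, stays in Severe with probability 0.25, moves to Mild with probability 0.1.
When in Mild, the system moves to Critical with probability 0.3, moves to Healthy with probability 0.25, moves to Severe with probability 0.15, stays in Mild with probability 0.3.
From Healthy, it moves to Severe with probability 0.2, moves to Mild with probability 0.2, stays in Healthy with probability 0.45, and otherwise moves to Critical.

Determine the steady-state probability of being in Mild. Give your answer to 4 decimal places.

0.2265

Let the stationary distribution be π with π = πP and π_1 + π_2 + π_3 + π_4 = 1.
π_1 = 0.2·π_1 + 0.45·π_2 + 0.3·π_3 + 0.15·π_4
π_2 = 0.3·π_1 + 0.25·π_2 + 0.15·π_3 + 0.2·π_4
π_3 = 0.3·π_1 + 0.1·π_2 + 0.3·π_3 + 0.2·π_4
Solving with the normalization constraint gives π = (0.2652, 0.2265, 0.2265, 0.2818).
So the stationary probability of Mild is 0.2265.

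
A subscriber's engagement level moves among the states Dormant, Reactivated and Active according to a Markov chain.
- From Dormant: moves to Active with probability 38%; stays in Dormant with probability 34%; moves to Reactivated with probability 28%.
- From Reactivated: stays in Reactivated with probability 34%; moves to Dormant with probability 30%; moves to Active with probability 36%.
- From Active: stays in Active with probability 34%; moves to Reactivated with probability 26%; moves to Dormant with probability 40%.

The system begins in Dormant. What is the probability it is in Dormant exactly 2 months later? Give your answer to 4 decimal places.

Sum over the intermediate state after 1 month:
P = P(Dormant→Dormant)·P(Dormant→Dormant) + P(Dormant→Reactivated)·P(Reactivated→Dormant) + P(Dormant→Active)·P(Active→Dormant)
  = 0.34×0.34 + 0.28×0.3 + 0.38×0.4
  = 0.1156 + 0.0840 + 0.1520 = 0.3516

0.3516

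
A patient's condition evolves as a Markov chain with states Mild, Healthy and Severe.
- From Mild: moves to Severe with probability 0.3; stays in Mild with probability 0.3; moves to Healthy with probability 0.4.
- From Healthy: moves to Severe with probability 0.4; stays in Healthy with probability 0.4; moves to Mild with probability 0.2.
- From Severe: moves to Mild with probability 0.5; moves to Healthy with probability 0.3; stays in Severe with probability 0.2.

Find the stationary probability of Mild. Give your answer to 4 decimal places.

Let the stationary distribution be π with π = πP and π_1 + π_2 + π_3 = 1.
π_1 = 0.3·π_1 + 0.2·π_2 + 0.5·π_3
π_2 = 0.4·π_1 + 0.4·π_2 + 0.3·π_3
Solving with the normalization constraint gives π = (0.3243, 0.3694, 0.3063).
So the stationary probability of Mild is 0.3243.

0.3243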